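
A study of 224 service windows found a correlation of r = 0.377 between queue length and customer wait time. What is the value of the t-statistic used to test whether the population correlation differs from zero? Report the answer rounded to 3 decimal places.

6.065

t = r·√(n−2) / √(1−r²) with r = 0.377, n = 224
  = 0.377·√222 / √(1 − 0.142129)
  = 0.377·14.899664 / 0.926213
  = 5.617173 / 0.926213 = 6.065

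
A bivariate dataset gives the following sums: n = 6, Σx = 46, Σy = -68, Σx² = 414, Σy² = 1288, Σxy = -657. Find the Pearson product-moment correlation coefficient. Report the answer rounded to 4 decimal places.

Numerator: nΣxy − (Σx)(Σy) = 6·(-657) − (46)(-68) = -814
Denominator: √[(nΣx²−(Σx)²)(nΣy²−(Σy)²)]
  nΣx²−(Σx)² = 6·414 − 2116 = 368;  nΣy²−(Σy)² = 6·1288 − 4624 = 3104
  √(368·3104) = √1142272 = 1068.7713
r = -814 / 1068.7713 = -0.7616

-0.7616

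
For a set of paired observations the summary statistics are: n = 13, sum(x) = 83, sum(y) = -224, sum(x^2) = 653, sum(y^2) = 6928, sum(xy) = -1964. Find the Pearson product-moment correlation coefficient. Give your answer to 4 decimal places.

Numerator: nΣxy − (Σx)(Σy) = 13·(-1964) − (83)(-224) = -6940
Denominator: √[(nΣx²−(Σx)²)(nΣy²−(Σy)²)]
  nΣx²−(Σx)² = 13·653 − 6889 = 1600;  nΣy²−(Σy)² = 13·6928 − 50176 = 39888
  √(1600·39888) = √63820800 = 7988.7921
r = -6940 / 7988.7921 = -0.8687

-0.8687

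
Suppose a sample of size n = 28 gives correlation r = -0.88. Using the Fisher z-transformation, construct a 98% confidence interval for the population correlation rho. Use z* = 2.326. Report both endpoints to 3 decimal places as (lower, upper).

(-0.951, -0.721)

z_r = atanh(-0.88) = -1.375768;  SE = 1/√(n−3) = 1/√25 = 0.200000
z-limits: -1.375768 ± 2.326·0.200000 = -1.375768 ± 0.465200 = [-1.840968, -0.910568]
ρ-limits: (tanh -1.840968, tanh -0.910568) = (-0.951, -0.721)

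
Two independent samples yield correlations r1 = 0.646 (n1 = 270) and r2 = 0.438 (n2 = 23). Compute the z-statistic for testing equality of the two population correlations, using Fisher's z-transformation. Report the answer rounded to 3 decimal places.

1.288

z1 = atanh(0.646) = 0.768403,  z2 = atanh(0.438) = 0.469753
SE = √(1/(n1−3) + 1/(n2−3)) = √(1/267 + 1/20) = √(0.0037453 + 0.0500000) = √0.0537453 = 0.231830
z = (z1 − z2)/SE = (0.768403 − 0.469753) / 0.231830 = 0.298650 / 0.231830 = 1.288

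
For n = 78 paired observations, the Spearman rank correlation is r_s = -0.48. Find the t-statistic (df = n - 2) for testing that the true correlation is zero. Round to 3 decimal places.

t = r_s·√(n−2) / √(1−r_s²) with r_s = -0.48, n = 78
  = -0.48·√76 / √(1 − 0.2304)
  = -0.48·8.717798 / 0.877268
  = -4.184543 / 0.877268 = -4.770

-4.770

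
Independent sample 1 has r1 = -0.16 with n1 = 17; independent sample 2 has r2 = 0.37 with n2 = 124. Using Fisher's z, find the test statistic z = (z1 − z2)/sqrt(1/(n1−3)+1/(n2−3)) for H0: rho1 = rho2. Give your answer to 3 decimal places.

Fisher z-transforms: z1 = atanh(-0.16) = -0.161387, z2 = atanh(0.37) = 0.388423; difference d = -0.549810
Var(d) = 1/14 + 1/121 = 0.0714286 + 0.0082645 = 0.0796931
z = d/√Var(d) = -0.549810 / √0.0796931 = -0.549810 / 0.282300 = -1.948

-1.948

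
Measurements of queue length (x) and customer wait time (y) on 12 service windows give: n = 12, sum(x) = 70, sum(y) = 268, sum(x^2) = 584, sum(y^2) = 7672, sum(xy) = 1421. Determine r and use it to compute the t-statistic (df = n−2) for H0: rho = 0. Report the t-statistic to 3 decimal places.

-0.857

Numerator: nΣxy − (Σx)(Σy) = 12·1421 − (70)(268) = -1708
Denominator: √[(nΣx²−(Σx)²)(nΣy²−(Σy)²)]
  nΣx²−(Σx)² = 12·584 − 4900 = 2108;  nΣy²−(Σy)² = 12·7672 − 71824 = 20240
  √(2108·20240) = √42665920 = 6531.9155
r = -1708 / 6531.9155 = -0.2615
t = r·√(n−2)/√(1−r²) = -0.2615·√10 / √(1−0.068382) = -0.826936 / 0.965204 = -0.857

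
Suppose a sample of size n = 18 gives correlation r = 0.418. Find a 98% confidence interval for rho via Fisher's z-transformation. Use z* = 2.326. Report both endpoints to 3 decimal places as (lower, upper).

z_r = atanh(0.418) = 0.445266;  SE = 1/√(n−3) = 1/√15 = 0.258199
z-limits: 0.445266 ± 2.326·0.258199 = 0.445266 ± 0.600571 = [-0.155305, 1.045837]
ρ-limits: (tanh -0.155305, tanh 1.045837) = (-0.154, 0.780)

(-0.154, 0.780)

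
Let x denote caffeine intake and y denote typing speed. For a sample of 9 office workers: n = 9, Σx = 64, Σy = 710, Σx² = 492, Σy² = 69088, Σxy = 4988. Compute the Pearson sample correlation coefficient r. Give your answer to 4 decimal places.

S_xy = nΣxy − ΣxΣy = 9·4988 − 64·710 = 44892 − 45440 = -548
S_xx = nΣx² − (Σx)² = 9·492 − 64² = 4428 − 4096 = 332
S_yy = nΣy² − (Σy)² = 9·69088 − 710² = 621792 − 504100 = 117692
r = S_xy / √(S_xx·S_yy) = -548 / √(332·117692) = -548 / √39073744 = -548 / 6250.8995 = -0.0877

-0.0877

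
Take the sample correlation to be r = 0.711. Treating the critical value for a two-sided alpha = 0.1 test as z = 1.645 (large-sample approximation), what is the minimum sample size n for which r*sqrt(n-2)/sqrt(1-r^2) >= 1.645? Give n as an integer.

Need r·√(n−2)/√(1−r²) ≥ 1.645
√(n−2) ≥ 1.645·√(1−0.505521) / 0.711 = 1.645·0.703192 / 0.711 = 1.6269
n−2 ≥ 2.6468  ⇒  n ≥ 4.6468
Smallest integer n = 5

5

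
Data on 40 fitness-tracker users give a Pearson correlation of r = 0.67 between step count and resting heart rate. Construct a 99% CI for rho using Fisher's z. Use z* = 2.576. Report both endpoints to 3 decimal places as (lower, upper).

Fisher z: z_r = atanh(r) = ½·ln((1+0.67)/(1−0.67)) = 0.810743
SE(z) = 1/√(n−3) = 1/√37 = 0.164399
99% ⇒ z* = 2.576; margin = 2.576·0.164399 = 0.423492
CI on z-scale: (0.387251, 1.234235)
Back-transform: tanh(0.387251) = 0.368988, tanh(1.234235) = 0.843803

(0.369, 0.844)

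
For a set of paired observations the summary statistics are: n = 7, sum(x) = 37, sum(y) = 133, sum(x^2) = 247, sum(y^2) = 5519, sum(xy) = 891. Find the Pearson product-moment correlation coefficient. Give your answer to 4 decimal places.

0.4793

S_xy = nΣxy − ΣxΣy = 7·891 − 37·133 = 6237 − 4921 = 1316
S_xx = nΣx² − (Σx)² = 7·247 − 37² = 1729 − 1369 = 360
S_yy = nΣy² − (Σy)² = 7·5519 − 133² = 38633 − 17689 = 20944
r = S_xy / √(S_xx·S_yy) = 1316 / √(360·20944) = 1316 / √7539840 = 1316 / 2745.8769 = 0.4793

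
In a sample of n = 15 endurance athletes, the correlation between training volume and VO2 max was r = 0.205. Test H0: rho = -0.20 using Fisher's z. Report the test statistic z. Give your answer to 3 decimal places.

1.423

Fisher z: atanh(0.205) = 0.207946, atanh(-0.20) = -0.202733
z = (z_r − z_0)·√(n−3) = (0.207946 − (-0.202733))·√12 = 0.410679 · 3.464102 = 1.423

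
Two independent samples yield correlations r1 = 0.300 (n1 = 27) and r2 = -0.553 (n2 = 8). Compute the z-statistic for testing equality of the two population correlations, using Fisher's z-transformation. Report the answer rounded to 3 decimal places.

z1 = atanh(0.300) = 0.309520,  z2 = atanh(-0.553) = -0.622693
SE = √(1/(n1−3) + 1/(n2−3)) = √(1/24 + 1/5) = √(0.0416667 + 0.2000000) = √0.2416667 = 0.491596
z = (z1 − z2)/SE = (0.309520 − (-0.622693)) / 0.491596 = 0.932213 / 0.491596 = 1.896

1.896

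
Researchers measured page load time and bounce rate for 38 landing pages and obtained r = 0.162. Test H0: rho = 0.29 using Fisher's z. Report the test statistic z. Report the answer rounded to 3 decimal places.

-0.799

Fisher z: atanh(0.162) = 0.163440, atanh(0.29) = 0.298566
z = (z_r − z_0)·√(n−3) = (0.163440 − 0.298566)·√35 = -0.135126 · 5.916080 = -0.799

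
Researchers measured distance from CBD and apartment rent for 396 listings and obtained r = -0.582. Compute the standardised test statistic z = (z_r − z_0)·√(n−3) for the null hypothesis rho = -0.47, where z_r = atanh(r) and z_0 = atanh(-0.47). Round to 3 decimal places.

-3.081

z_r = atanh(-0.582) = -0.665482,  z_0 = atanh(-0.47) = -0.510070
SE = 1/√(n−3) = 1/√393 = 0.050443
z = (z_r − z_0)/SE = (-0.665482 − (-0.510070)) / 0.050443 = -0.155412 / 0.050443 = -3.081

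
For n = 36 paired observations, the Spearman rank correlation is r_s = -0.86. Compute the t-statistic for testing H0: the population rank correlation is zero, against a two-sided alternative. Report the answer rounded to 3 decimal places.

t = r_s·√(n−2) / √(1−r_s²) with r_s = -0.86, n = 36
  = -0.86·√34 / √(1 − 0.7396)
  = -0.86·5.830952 / 0.510294
  = -5.014619 / 0.510294 = -9.827

-9.827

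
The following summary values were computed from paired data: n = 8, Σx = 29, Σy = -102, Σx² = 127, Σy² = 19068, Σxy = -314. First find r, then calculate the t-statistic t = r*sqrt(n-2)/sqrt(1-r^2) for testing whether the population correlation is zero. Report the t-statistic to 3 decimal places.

0.220

S_xy = nΣxy − ΣxΣy = 8·(-314) − 29·(-102) = -2512 − (-2958) = 446
S_xx = nΣx² − (Σx)² = 8·127 − 29² = 1016 − 841 = 175
S_yy = nΣy² − (Σy)² = 8·19068 − (-102)² = 152544 − 10404 = 142140
r = S_xy / √(S_xx·S_yy) = 446 / √(175·142140) = 446 / √24874500 = 446 / 4987.4342 = 0.0894
t = r·√(n−2)/√(1−r²) = 0.0894·√6 / √(1−0.007992) = 0.218984 / 0.995996 = 0.220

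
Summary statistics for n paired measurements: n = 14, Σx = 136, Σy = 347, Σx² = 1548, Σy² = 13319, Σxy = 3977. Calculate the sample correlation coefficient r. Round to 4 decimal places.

Numerator: nΣxy − (Σx)(Σy) = 14·3977 − (136)(347) = 8486
Denominator: √[(nΣx²−(Σx)²)(nΣy²−(Σy)²)]
  nΣx²−(Σx)² = 14·1548 − 18496 = 3176;  nΣy²−(Σy)² = 14·13319 − 120409 = 66057
  √(3176·66057) = √209797032 = 14484.3720
r = 8486 / 14484.3720 = 0.5859

0.5859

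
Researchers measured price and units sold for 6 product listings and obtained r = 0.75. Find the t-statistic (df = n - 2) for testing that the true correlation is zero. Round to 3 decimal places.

2.268

1 − r² = 1 − 0.5625 = 0.4375;  √(1−r²) = 0.661438
√(n−2) = √4 = 2.000000
t = r·√(n−2)/√(1−r²) = 0.75 · 2.000000 / 0.661438 = 2.268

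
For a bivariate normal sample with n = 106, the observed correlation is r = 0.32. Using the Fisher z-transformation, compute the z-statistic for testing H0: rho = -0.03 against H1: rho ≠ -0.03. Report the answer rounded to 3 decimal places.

z_r = atanh(0.32) = 0.331647,  z_0 = atanh(-0.03) = -0.030009
SE = 1/√(n−3) = 1/√103 = 0.098533
z = (z_r − z_0)/SE = (0.331647 − (-0.030009)) / 0.098533 = 0.361656 / 0.098533 = 3.670

3.670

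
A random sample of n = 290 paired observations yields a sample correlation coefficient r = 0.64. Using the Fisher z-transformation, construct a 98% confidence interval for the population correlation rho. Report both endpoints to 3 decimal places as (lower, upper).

Fisher z: z_r = atanh(r) = ½·ln((1+0.64)/(1−0.64)) = 0.758174
SE(z) = 1/√(n−3) = 1/√287 = 0.059028
98% ⇒ z* = 2.326; margin = 2.326·0.059028 = 0.137299
CI on z-scale: (0.620875, 0.895473)
Back-transform: tanh(0.620875) = 0.551737, tanh(0.895473) = 0.714086

(0.552, 0.714)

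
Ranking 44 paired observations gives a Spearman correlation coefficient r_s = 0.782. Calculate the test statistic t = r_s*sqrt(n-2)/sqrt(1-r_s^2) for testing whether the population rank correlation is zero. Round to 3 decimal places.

1 − r_s² = 1 − 0.611524 = 0.388476;  √(1−r_s²) = 0.623278
√(n−2) = √42 = 6.480741
t = r_s·√(n−2)/√(1−r_s²) = 0.782 · 6.480741 / 0.623278 = 8.131

8.131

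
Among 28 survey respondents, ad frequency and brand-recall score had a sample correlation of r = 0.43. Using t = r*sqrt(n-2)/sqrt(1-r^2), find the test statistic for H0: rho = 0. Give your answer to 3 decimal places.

t = r·√(n−2) / √(1−r²) with r = 0.43, n = 28
  = 0.43·√26 / √(1 − 0.1849)
  = 0.43·5.099020 / 0.902829
  = 2.192579 / 0.902829 = 2.429

2.429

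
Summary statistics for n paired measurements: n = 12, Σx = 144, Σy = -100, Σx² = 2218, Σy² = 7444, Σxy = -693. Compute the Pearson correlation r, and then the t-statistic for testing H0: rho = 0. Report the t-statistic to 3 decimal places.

Numerator: nΣxy − (Σx)(Σy) = 12·(-693) − (144)(-100) = 6084
Denominator: √[(nΣx²−(Σx)²)(nΣy²−(Σy)²)]
  nΣx²−(Σx)² = 12·2218 − 20736 = 5880;  nΣy²−(Σy)² = 12·7444 − 10000 = 79328
  √(5880·79328) = √466448640 = 21597.4221
r = 6084 / 21597.4221 = 0.2817
t = r·√(n−2)/√(1−r²) = 0.2817·√10 / √(1−0.079355) = 0.890814 / 0.959502 = 0.928

0.928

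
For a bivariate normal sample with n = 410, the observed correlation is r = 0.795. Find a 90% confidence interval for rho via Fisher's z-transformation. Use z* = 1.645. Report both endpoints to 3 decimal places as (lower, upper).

(0.763, 0.823)

Fisher z: z_r = atanh(r) = ½·ln((1+0.795)/(1−0.795)) = 1.084875
SE(z) = 1/√(n−3) = 1/√407 = 0.049568
90% ⇒ z* = 1.645; margin = 1.645·0.049568 = 0.081539
CI on z-scale: (1.003336, 1.166414)
Back-transform: tanh(1.003336) = 0.762992, tanh(1.166414) = 0.823119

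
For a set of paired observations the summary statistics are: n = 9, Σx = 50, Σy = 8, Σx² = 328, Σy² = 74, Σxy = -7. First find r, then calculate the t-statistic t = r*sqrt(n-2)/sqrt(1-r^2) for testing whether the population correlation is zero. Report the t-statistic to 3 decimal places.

-5.098

S_xy = nΣxy − ΣxΣy = 9·(-7) − 50·8 = -63 − 400 = -463
S_xx = nΣx² − (Σx)² = 9·328 − 50² = 2952 − 2500 = 452
S_yy = nΣy² − (Σy)² = 9·74 − 8² = 666 − 64 = 602
r = S_xy / √(S_xx·S_yy) = -463 / √(452·602) = -463 / √272104 = -463 / 521.6359 = -0.8876
t = r·√(n−2)/√(1−r²) = -0.8876·√7 / √(1−0.787834) = -2.348369 / 0.460615 = -5.098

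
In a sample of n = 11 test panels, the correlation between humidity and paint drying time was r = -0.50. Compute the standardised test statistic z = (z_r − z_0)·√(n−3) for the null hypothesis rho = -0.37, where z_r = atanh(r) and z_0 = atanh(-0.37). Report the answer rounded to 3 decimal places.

z_r = atanh(-0.50) = -0.549306,  z_0 = atanh(-0.37) = -0.388423
SE = 1/√(n−3) = 1/√8 = 0.353553
z = (z_r − z_0)/SE = (-0.549306 − (-0.388423)) / 0.353553 = -0.160883 / 0.353553 = -0.455

-0.455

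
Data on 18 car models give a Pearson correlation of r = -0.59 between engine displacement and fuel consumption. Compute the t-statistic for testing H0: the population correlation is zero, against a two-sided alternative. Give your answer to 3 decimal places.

-2.923

1 − r² = 1 − 0.3481 = 0.6519;  √(1−r²) = 0.807403
√(n−2) = √16 = 4.000000
t = r·√(n−2)/√(1−r²) = -0.59 · 4.000000 / 0.807403 = -2.923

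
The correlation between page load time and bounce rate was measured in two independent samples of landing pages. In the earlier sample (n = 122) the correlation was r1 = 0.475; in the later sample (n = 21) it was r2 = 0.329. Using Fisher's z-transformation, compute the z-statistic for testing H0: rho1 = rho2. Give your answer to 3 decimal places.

Fisher z-transforms: z1 = atanh(0.475) = 0.516508, z2 = atanh(0.329) = 0.341706; difference d = 0.174802
Var(d) = 1/119 + 1/18 = 0.0084034 + 0.0555556 = 0.0639590
z = d/√Var(d) = 0.174802 / √0.0639590 = 0.174802 / 0.252901 = 0.691

0.691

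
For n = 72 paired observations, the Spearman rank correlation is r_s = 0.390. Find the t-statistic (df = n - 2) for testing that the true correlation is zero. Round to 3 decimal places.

t = r_s·√(n−2) / √(1−r_s²) with r_s = 0.390, n = 72
  = 0.390·√70 / √(1 − 0.152100)
  = 0.390·8.366600 / 0.920815
  = 3.262974 / 0.920815 = 3.544

3.544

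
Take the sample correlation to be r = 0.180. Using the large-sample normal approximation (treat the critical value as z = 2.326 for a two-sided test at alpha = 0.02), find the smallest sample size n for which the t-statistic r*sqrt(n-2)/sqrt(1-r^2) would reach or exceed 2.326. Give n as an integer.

r√(n−2)/√(1−r²) ≥ 2.326  ⇔  n−2 ≥ (2.326)²·(1−r²)/r²
(1−r²)/r² = (1−0.032400)/0.032400 = 29.8642
n ≥ 2 + 5.410276·29.8642 = 2 + 161.5736 = 163.5736
⌈163.5736⌉ = 164

164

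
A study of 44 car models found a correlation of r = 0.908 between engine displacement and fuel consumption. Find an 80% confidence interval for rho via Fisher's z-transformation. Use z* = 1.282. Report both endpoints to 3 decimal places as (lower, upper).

z_r = atanh(0.908) = 1.516011;  SE = 1/√(n−3) = 1/√41 = 0.156174
z-limits: 1.516011 ± 1.282·0.156174 = 1.516011 ± 0.200215 = [1.315796, 1.716226]
ρ-limits: (tanh 1.315796, tanh 1.716226) = (0.866, 0.937)

(0.866, 0.937)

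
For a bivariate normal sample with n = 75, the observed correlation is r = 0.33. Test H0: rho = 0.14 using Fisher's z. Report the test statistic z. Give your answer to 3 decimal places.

1.713

z_r = atanh(0.33) = 0.342828,  z_0 = atanh(0.14) = 0.140926
SE = 1/√(n−3) = 1/√72 = 0.117851
z = (z_r − z_0)/SE = (0.342828 − 0.140926) / 0.117851 = 0.201902 / 0.117851 = 1.713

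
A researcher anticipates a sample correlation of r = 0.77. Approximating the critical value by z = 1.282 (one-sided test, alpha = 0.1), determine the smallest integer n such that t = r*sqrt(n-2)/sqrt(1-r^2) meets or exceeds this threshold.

Need r·√(n−2)/√(1−r²) ≥ 1.282
√(n−2) ≥ 1.282·√(1−0.5929) / 0.77 = 1.282·0.638044 / 0.77 = 1.0623
n−2 ≥ 1.1285  ⇒  n ≥ 3.1285
Smallest integer n = 4

4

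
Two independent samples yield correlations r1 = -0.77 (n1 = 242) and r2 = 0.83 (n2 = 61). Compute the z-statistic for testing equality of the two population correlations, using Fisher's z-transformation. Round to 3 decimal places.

-15.088

z1 = atanh(-0.77) = -1.020328,  z2 = atanh(0.83) = 1.188136
SE = √(1/(n1−3) + 1/(n2−3)) = √(1/239 + 1/58) = √(0.0041841 + 0.0172414) = √0.0214255 = 0.146375
z = (z1 − z2)/SE = (-1.020328 − 1.188136) / 0.146375 = -2.208464 / 0.146375 = -15.088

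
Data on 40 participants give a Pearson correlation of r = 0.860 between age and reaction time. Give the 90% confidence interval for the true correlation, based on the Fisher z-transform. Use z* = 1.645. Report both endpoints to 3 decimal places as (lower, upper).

(0.771, 0.916)

z_r = atanh(0.860) = 1.293345;  SE = 1/√(n−3) = 1/√37 = 0.164399
z-limits: 1.293345 ± 1.645·0.164399 = 1.293345 ± 0.270436 = [1.022909, 1.563781]
ρ-limits: (tanh 1.022909, tanh 1.563781) = (0.771, 0.916)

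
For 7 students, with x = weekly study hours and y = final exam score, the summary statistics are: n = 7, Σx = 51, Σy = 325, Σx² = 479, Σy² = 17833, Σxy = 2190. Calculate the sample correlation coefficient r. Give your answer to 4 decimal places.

Numerator: nΣxy − (Σx)(Σy) = 7·2190 − (51)(325) = -1245
Denominator: √[(nΣx²−(Σx)²)(nΣy²−(Σy)²)]
  nΣx²−(Σx)² = 7·479 − 2601 = 752;  nΣy²−(Σy)² = 7·17833 − 105625 = 19206
  √(752·19206) = √14442912 = 3800.3831
r = -1245 / 3800.3831 = -0.3276

-0.3276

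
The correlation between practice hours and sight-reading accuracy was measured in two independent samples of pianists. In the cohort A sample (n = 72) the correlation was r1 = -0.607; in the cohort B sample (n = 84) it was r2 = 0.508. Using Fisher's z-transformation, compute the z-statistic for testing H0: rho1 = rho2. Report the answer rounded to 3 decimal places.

z1 = atanh(-0.607) = -0.704157,  z2 = atanh(0.508) = 0.560030
SE = √(1/(n1−3) + 1/(n2−3)) = √(1/69 + 1/81) = √(0.0144928 + 0.0123457) = √0.0268385 = 0.163825
z = (z1 − z2)/SE = (-0.704157 − 0.560030) / 0.163825 = -1.264187 / 0.163825 = -7.717

-7.717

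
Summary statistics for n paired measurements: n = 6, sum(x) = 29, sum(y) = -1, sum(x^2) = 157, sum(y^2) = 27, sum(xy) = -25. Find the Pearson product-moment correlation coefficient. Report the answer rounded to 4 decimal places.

-0.9489

Numerator: nΣxy − (Σx)(Σy) = 6·(-25) − (29)(-1) = -121
Denominator: √[(nΣx²−(Σx)²)(nΣy²−(Σy)²)]
  nΣx²−(Σx)² = 6·157 − 841 = 101;  nΣy²−(Σy)² = 6·27 − 1 = 161
  √(101·161) = √16261 = 127.5186
r = -121 / 127.5186 = -0.9489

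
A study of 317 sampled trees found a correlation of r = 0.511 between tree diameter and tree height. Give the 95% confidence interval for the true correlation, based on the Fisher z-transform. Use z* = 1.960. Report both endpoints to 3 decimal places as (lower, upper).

(0.425, 0.588)

z_r = atanh(0.511) = 0.564082;  SE = 1/√(n−3) = 1/√314 = 0.056433
z-limits: 0.564082 ± 1.960·0.056433 = 0.564082 ± 0.110609 = [0.453473, 0.674691]
ρ-limits: (tanh 0.453473, tanh 0.674691) = (0.425, 0.588)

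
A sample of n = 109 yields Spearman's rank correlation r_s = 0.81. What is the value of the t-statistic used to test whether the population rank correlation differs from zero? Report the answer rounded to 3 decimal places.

14.288

t = r_s·√(n−2) / √(1−r_s²) with r_s = 0.81, n = 109
  = 0.81·√107 / √(1 − 0.6561)
  = 0.81·10.344080 / 0.586430
  = 8.378705 / 0.586430 = 14.288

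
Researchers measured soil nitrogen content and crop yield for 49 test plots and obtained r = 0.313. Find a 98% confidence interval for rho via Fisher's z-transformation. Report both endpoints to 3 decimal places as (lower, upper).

z_r = atanh(0.313) = 0.323868;  SE = 1/√(n−3) = 1/√46 = 0.147442
z-limits: 0.323868 ± 2.326·0.147442 = 0.323868 ± 0.342950 = [-0.019082, 0.666818]
ρ-limits: (tanh -0.019082, tanh 0.666818) = (-0.019, 0.583)

(-0.019, 0.583)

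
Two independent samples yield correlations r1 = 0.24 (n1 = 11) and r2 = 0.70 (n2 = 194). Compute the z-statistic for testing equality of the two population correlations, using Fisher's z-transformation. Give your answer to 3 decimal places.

Fisher z-transforms: z1 = atanh(0.24) = 0.244774, z2 = atanh(0.70) = 0.867301; difference d = -0.622527
Var(d) = 1/8 + 1/191 = 0.1250000 + 0.0052356 = 0.1302356
z = d/√Var(d) = -0.622527 / √0.1302356 = -0.622527 / 0.360882 = -1.725

-1.725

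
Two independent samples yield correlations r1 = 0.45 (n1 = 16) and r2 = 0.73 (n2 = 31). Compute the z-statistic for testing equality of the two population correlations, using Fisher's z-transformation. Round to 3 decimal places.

Fisher z-transforms: z1 = atanh(0.45) = 0.484700, z2 = atanh(0.73) = 0.928727; difference d = -0.444027
Var(d) = 1/13 + 1/28 = 0.0769231 + 0.0357143 = 0.1126374
z = d/√Var(d) = -0.444027 / √0.1126374 = -0.444027 / 0.335615 = -1.323

-1.323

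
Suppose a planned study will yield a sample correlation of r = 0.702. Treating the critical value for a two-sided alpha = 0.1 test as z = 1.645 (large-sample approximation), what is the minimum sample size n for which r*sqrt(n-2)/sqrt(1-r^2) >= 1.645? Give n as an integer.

5

r√(n−2)/√(1−r²) ≥ 1.645  ⇔  n−2 ≥ (1.645)²·(1−r²)/r²
(1−r²)/r² = (1−0.492804)/0.492804 = 1.0292
n ≥ 2 + 2.706025·1.0292 = 2 + 2.7850 = 4.7850
⌈4.7850⌉ = 5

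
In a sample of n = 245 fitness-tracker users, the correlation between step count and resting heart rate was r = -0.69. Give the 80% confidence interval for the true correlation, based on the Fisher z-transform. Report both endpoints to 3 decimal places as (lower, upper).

z_r = atanh(-0.69) = -0.847956;  SE = 1/√(n−3) = 1/√242 = 0.064282
z-limits: -0.847956 ± 1.282·0.064282 = -0.847956 ± 0.082410 = [-0.930366, -0.765546]
ρ-limits: (tanh -0.930366, tanh -0.765546) = (-0.731, -0.644)

(-0.731, -0.644)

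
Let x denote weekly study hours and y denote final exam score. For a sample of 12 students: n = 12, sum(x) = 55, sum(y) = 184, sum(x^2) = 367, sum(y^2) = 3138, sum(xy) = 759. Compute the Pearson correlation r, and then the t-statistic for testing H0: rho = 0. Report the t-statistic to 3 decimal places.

Numerator: nΣxy − (Σx)(Σy) = 12·759 − (55)(184) = -1012
Denominator: √[(nΣx²−(Σx)²)(nΣy²−(Σy)²)]
  nΣx²−(Σx)² = 12·367 − 3025 = 1379;  nΣy²−(Σy)² = 12·3138 − 33856 = 3800
  √(1379·3800) = √5240200 = 2289.1483
r = -1012 / 2289.1483 = -0.4421
t = r·√(n−2)/√(1−r²) = -0.4421·√10 / √(1−0.195452) = -1.398043 / 0.896966 = -1.559

-1.559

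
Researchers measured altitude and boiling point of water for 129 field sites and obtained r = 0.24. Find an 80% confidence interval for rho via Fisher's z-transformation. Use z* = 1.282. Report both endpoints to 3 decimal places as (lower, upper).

(0.130, 0.344)

z_r = atanh(0.24) = 0.244774;  SE = 1/√(n−3) = 1/√126 = 0.089087
z-limits: 0.244774 ± 1.282·0.089087 = 0.244774 ± 0.114210 = [0.130564, 0.358984]
ρ-limits: (tanh 0.130564, tanh 0.358984) = (0.130, 0.344)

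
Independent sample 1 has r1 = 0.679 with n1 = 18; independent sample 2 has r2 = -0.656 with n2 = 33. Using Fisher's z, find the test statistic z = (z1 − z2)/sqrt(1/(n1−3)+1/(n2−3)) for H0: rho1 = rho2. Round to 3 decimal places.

z1 = atanh(0.679) = 0.827256,  z2 = atanh(-0.656) = -0.785759
SE = √(1/(n1−3) + 1/(n2−3)) = √(1/15 + 1/30) = √(0.0666667 + 0.0333333) = √0.1000000 = 0.316228
z = (z1 − z2)/SE = (0.827256 − (-0.785759)) / 0.316228 = 1.613015 / 0.316228 = 5.101

5.101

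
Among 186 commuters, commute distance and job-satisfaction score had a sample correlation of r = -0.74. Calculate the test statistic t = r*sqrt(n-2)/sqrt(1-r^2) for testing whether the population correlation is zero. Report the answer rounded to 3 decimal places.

-14.924

1 − r² = 1 − 0.5476 = 0.4524;  √(1−r²) = 0.672607
√(n−2) = √184 = 13.564660
t = r·√(n−2)/√(1−r²) = -0.74 · 13.564660 / 0.672607 = -14.924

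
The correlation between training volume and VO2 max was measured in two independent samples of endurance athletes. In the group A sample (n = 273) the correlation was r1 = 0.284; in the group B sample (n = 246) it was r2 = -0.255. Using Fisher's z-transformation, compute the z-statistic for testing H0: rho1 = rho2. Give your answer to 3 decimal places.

6.251

z1 = atanh(0.284) = 0.292028,  z2 = atanh(-0.255) = -0.260753
SE = √(1/(n1−3) + 1/(n2−3)) = √(1/270 + 1/243) = √(0.0037037 + 0.0041152) = √0.0078189 = 0.088425
z = (z1 − z2)/SE = (0.292028 − (-0.260753)) / 0.088425 = 0.552781 / 0.088425 = 6.251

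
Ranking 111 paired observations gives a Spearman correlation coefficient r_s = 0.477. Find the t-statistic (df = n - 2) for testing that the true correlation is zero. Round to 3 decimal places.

5.666

1 − r_s² = 1 − 0.227529 = 0.772471;  √(1−r_s²) = 0.878903
√(n−2) = √109 = 10.440307
t = r_s·√(n−2)/√(1−r_s²) = 0.477 · 10.440307 / 0.878903 = 5.666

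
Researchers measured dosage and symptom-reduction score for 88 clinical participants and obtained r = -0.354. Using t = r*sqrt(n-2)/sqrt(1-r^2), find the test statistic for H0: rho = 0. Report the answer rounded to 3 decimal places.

-3.510

1 − r² = 1 − 0.125316 = 0.874684;  √(1−r²) = 0.935245
√(n−2) = √86 = 9.273618
t = r·√(n−2)/√(1−r²) = -0.354 · 9.273618 / 0.935245 = -3.510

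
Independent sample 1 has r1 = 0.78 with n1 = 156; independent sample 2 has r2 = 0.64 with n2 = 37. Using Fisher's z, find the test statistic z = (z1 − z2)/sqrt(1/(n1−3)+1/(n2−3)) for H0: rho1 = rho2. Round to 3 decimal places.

1.515

z1 = atanh(0.78) = 1.045371,  z2 = atanh(0.64) = 0.758174
SE = √(1/(n1−3) + 1/(n2−3)) = √(1/153 + 1/34) = √(0.0065359 + 0.0294118) = √0.0359477 = 0.189599
z = (z1 − z2)/SE = (1.045371 − 0.758174) / 0.189599 = 0.287197 / 0.189599 = 1.515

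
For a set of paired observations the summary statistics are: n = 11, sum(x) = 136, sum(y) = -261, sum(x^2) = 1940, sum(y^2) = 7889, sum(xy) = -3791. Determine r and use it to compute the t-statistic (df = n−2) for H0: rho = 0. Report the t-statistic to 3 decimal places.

-4.878

S_xy = nΣxy − ΣxΣy = 11·(-3791) − 136·(-261) = -41701 − (-35496) = -6205
S_xx = nΣx² − (Σx)² = 11·1940 − 136² = 21340 − 18496 = 2844
S_yy = nΣy² − (Σy)² = 11·7889 − (-261)² = 86779 − 68121 = 18658
r = S_xy / √(S_xx·S_yy) = -6205 / √(2844·18658) = -6205 / √53063352 = -6205 / 7284.4596 = -0.8518
t = r·√(n−2)/√(1−r²) = -0.8518·√9 / √(1−0.725563) = -2.555400 / 0.523867 = -4.878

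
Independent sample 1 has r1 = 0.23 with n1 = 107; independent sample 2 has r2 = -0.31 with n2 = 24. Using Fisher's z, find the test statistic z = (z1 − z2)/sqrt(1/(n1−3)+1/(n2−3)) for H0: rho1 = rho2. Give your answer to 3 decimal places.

Fisher z-transforms: z1 = atanh(0.23) = 0.234189, z2 = atanh(-0.31) = -0.320545; difference d = 0.554734
Var(d) = 1/104 + 1/21 = 0.0096154 + 0.0476190 = 0.0572344
z = d/√Var(d) = 0.554734 / √0.0572344 = 0.554734 / 0.239237 = 2.319

2.319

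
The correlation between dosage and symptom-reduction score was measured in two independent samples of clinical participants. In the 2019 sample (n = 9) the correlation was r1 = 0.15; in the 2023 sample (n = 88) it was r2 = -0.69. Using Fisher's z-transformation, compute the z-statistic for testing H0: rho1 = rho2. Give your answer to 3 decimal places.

2.365

z1 = atanh(0.15) = 0.151140,  z2 = atanh(-0.69) = -0.847956
SE = √(1/(n1−3) + 1/(n2−3)) = √(1/6 + 1/85) = √(0.1666667 + 0.0117647) = √0.1784314 = 0.422411
z = (z1 − z2)/SE = (0.151140 − (-0.847956)) / 0.422411 = 0.999096 / 0.422411 = 2.365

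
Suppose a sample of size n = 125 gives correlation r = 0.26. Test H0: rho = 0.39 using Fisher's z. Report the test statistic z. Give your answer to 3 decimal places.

-1.609

z_r = atanh(0.26) = 0.266108,  z_0 = atanh(0.39) = 0.411800
SE = 1/√(n−3) = 1/√122 = 0.090536
z = (z_r − z_0)/SE = (0.266108 − 0.411800) / 0.090536 = -0.145692 / 0.090536 = -1.609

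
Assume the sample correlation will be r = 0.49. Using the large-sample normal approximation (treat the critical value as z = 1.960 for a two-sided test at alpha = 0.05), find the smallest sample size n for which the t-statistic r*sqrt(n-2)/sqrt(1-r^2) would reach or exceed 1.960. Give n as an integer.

Need r·√(n−2)/√(1−r²) ≥ 1.960
√(n−2) ≥ 1.960·√(1−0.2401) / 0.49 = 1.960·0.871722 / 0.49 = 3.4869
n−2 ≥ 12.1585  ⇒  n ≥ 14.1585
Smallest integer n = 15

15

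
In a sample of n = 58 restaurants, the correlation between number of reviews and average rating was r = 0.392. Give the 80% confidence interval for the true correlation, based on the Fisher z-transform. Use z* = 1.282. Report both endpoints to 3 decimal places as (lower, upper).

Fisher z: z_r = atanh(r) = ½·ln((1+0.392)/(1−0.392)) = 0.414161
SE(z) = 1/√(n−3) = 1/√55 = 0.134840
80% ⇒ z* = 1.282; margin = 1.282·0.134840 = 0.172865
CI on z-scale: (0.241296, 0.587026)
Back-transform: tanh(0.241296) = 0.236720, tanh(0.587026) = 0.527753

(0.237, 0.528)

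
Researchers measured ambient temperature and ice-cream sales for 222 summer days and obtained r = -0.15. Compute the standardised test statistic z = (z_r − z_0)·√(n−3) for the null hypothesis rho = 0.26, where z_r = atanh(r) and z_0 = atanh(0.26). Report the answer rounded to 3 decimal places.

-6.175

z_r = atanh(-0.15) = -0.151140,  z_0 = atanh(0.26) = 0.266108
SE = 1/√(n−3) = 1/√219 = 0.067574
z = (z_r − z_0)/SE = (-0.151140 − 0.266108) / 0.067574 = -0.417248 / 0.067574 = -6.175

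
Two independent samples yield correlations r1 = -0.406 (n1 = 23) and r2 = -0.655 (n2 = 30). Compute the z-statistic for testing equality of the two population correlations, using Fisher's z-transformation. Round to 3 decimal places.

Fisher z-transforms: z1 = atanh(-0.406) = -0.430812, z2 = atanh(-0.655) = -0.784006; difference d = 0.353194
Var(d) = 1/20 + 1/27 = 0.0500000 + 0.0370370 = 0.0870370
z = d/√Var(d) = 0.353194 / √0.0870370 = 0.353194 / 0.295020 = 1.197

1.197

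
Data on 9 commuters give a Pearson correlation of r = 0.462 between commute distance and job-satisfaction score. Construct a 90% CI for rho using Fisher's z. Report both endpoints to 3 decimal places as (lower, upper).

(-0.170, 0.825)

z_r = atanh(0.462) = 0.499851;  SE = 1/√(n−3) = 1/√6 = 0.408248
z-limits: 0.499851 ± 1.645·0.408248 = 0.499851 ± 0.671568 = [-0.171717, 1.171419]
ρ-limits: (tanh -0.171717, tanh 1.171419) = (-0.170, 0.825)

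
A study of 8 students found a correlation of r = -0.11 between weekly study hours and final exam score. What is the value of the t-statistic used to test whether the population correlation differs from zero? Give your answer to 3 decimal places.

1 − r² = 1 − 0.0121 = 0.9879;  √(1−r²) = 0.993932
√(n−2) = √6 = 2.449490
t = r·√(n−2)/√(1−r²) = -0.11 · 2.449490 / 0.993932 = -0.271

-0.271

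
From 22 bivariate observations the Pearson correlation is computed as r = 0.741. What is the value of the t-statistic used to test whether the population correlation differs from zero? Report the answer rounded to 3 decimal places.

4.935

1 − r² = 1 − 0.549081 = 0.450919;  √(1−r²) = 0.671505
√(n−2) = √20 = 4.472136
t = r·√(n−2)/√(1−r²) = 0.741 · 4.472136 / 0.671505 = 4.935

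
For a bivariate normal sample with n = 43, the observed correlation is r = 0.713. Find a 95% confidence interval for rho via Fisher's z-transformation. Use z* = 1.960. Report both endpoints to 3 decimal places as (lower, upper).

Fisher z: z_r = atanh(r) = ½·ln((1+0.713)/(1−0.713)) = 0.893260
SE(z) = 1/√(n−3) = 1/√40 = 0.158114
95% ⇒ z* = 1.960; margin = 1.960·0.158114 = 0.309903
CI on z-scale: (0.583357, 1.203163)
Back-transform: tanh(0.583357) = 0.525101, tanh(1.203163) = 0.834617

(0.525, 0.835)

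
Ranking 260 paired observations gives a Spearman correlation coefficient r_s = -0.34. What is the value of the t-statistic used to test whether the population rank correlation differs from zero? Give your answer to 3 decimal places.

t = r_s·√(n−2) / √(1−r_s²) with r_s = -0.34, n = 260
  = -0.34·√258 / √(1 − 0.1156)
  = -0.34·16.062378 / 0.940425
  = -5.461209 / 0.940425 = -5.807

-5.807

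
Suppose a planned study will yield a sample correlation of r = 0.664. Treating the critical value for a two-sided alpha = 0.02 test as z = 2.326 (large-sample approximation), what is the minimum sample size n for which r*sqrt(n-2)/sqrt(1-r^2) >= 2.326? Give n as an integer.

9

r√(n−2)/√(1−r²) ≥ 2.326  ⇔  n−2 ≥ (2.326)²·(1−r²)/r²
(1−r²)/r² = (1−0.440896)/0.440896 = 1.2681
n ≥ 2 + 5.410276·1.2681 = 2 + 6.8608 = 8.8608
⌈8.8608⌉ = 9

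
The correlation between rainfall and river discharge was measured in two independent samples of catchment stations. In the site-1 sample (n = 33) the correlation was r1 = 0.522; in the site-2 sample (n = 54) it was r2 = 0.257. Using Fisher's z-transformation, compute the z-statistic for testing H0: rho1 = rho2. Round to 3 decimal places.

1.374

z1 = atanh(0.522) = 0.579085,  z2 = atanh(0.257) = 0.262894
SE = √(1/(n1−3) + 1/(n2−3)) = √(1/30 + 1/51) = √(0.0333333 + 0.0196078) = √0.0529411 = 0.230089
z = (z1 − z2)/SE = (0.579085 − 0.262894) / 0.230089 = 0.316191 / 0.230089 = 1.374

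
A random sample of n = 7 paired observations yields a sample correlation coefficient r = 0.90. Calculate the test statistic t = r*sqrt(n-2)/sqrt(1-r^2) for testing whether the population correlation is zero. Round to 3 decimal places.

4.617

t = r·√(n−2) / √(1−r²) with r = 0.90, n = 7
  = 0.90·√5 / √(1 − 0.8100)
  = 0.90·2.236068 / 0.435890
  = 2.012461 / 0.435890 = 4.617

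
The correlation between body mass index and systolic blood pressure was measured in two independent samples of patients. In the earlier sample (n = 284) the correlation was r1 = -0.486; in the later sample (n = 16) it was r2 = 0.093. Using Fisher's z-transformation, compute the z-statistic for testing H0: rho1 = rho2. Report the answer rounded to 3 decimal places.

Fisher z-transforms: z1 = atanh(-0.486) = -0.530810, z2 = atanh(0.093) = 0.093270; difference d = -0.624080
Var(d) = 1/281 + 1/13 = 0.0035587 + 0.0769231 = 0.0804818
z = d/√Var(d) = -0.624080 / √0.0804818 = -0.624080 / 0.283693 = -2.200

-2.200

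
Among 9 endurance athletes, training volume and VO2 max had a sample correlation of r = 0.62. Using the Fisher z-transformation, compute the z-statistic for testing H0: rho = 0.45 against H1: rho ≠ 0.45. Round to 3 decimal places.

0.589

z_r = atanh(0.62) = 0.725005,  z_0 = atanh(0.45) = 0.484700
SE = 1/√(n−3) = 1/√6 = 0.408248
z = (z_r − z_0)/SE = (0.725005 − 0.484700) / 0.408248 = 0.240305 / 0.408248 = 0.589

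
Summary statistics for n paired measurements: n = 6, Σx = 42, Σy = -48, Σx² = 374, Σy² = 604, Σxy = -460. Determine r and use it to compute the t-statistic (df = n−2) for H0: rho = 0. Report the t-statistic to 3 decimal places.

-5.259

Numerator: nΣxy − (Σx)(Σy) = 6·(-460) − (42)(-48) = -744
Denominator: √[(nΣx²−(Σx)²)(nΣy²−(Σy)²)]
  nΣx²−(Σx)² = 6·374 − 1764 = 480;  nΣy²−(Σy)² = 6·604 − 2304 = 1320
  √(480·1320) = √633600 = 795.9899
r = -744 / 795.9899 = -0.9347
t = r·√(n−2)/√(1−r²) = -0.9347·√4 / √(1−0.873664) = -1.869400 / 0.355438 = -5.259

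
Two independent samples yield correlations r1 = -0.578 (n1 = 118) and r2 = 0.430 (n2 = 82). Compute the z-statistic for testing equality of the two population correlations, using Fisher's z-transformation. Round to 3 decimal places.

z1 = atanh(-0.578) = -0.659454,  z2 = atanh(0.430) = 0.459897
SE = √(1/(n1−3) + 1/(n2−3)) = √(1/115 + 1/79) = √(0.0086957 + 0.0126582) = √0.0213539 = 0.146130
z = (z1 − z2)/SE = (-0.659454 − 0.459897) / 0.146130 = -1.119351 / 0.146130 = -7.660

-7.660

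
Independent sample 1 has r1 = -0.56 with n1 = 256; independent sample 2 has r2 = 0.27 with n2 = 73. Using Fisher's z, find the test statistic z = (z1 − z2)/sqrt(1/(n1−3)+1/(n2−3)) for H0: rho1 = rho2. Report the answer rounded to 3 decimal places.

Fisher z-transforms: z1 = atanh(-0.56) = -0.632833, z2 = atanh(0.27) = 0.276864; difference d = -0.909697
Var(d) = 1/253 + 1/70 = 0.0039526 + 0.0142857 = 0.0182383
z = d/√Var(d) = -0.909697 / √0.0182383 = -0.909697 / 0.135049 = -6.736

-6.736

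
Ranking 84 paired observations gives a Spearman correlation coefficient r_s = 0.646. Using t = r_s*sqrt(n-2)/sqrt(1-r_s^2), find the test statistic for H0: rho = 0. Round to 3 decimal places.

t = r_s·√(n−2) / √(1−r_s²) with r_s = 0.646, n = 84
  = 0.646·√82 / √(1 − 0.417316)
  = 0.646·9.055385 / 0.763337
  = 5.849779 / 0.763337 = 7.663

7.663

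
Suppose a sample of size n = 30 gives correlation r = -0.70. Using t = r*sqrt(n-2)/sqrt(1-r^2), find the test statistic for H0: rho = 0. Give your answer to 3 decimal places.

1 − r² = 1 − 0.4900 = 0.5100;  √(1−r²) = 0.714143
√(n−2) = √28 = 5.291503
t = r·√(n−2)/√(1−r²) = -0.70 · 5.291503 / 0.714143 = -5.187

-5.187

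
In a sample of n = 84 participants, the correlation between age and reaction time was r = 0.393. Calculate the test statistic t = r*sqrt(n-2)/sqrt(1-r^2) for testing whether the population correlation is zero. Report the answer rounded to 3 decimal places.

1 − r² = 1 − 0.154449 = 0.845551;  √(1−r²) = 0.919538
√(n−2) = √82 = 9.055385
t = r·√(n−2)/√(1−r²) = 0.393 · 9.055385 / 0.919538 = 3.870

3.870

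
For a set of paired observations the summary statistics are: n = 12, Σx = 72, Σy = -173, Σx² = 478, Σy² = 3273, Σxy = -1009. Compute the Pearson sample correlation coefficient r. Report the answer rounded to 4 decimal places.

0.1532

S_xy = nΣxy − ΣxΣy = 12·(-1009) − 72·(-173) = -12108 − (-12456) = 348
S_xx = nΣx² − (Σx)² = 12·478 − 72² = 5736 − 5184 = 552
S_yy = nΣy² − (Σy)² = 12·3273 − (-173)² = 39276 − 29929 = 9347
r = S_xy / √(S_xx·S_yy) = 348 / √(552·9347) = 348 / √5159544 = 348 / 2271.4630 = 0.1532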